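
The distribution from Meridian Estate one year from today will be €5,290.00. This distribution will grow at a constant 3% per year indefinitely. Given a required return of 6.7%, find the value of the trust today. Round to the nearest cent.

€142972.97

Growing perpetuity: P = D₁ / (r − g) = €5,290.0000 / (0.067 − 0.03) = €142,972.97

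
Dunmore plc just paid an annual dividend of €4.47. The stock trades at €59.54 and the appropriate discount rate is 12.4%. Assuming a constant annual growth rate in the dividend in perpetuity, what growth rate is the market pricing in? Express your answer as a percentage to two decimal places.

4.55%

P = D₀(1+g)/(r−g) ⇒ P(r−g) = D₀(1+g) ⇒ g(P+D₀) = P·r − D₀
g = (P·r − D₀)/(P + D₀) = (€59.54×0.124 − €4.47) / (€59.54 + €4.47) = 0.045508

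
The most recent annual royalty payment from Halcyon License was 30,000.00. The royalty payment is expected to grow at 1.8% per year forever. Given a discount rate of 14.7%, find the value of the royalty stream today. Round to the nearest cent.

D₁ = D₀ × (1 + g) = 30,000.00 × 1.018 = 30,540.0000
Growing perpetuity: P = D₁ / (r − g) = 30,540.0000 / (0.147 − 0.018) = 236,744.19

236744.19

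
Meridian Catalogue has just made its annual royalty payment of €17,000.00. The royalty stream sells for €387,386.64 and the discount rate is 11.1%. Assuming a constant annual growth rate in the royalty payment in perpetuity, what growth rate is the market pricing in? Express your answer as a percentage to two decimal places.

P = D₀(1+g)/(r−g) ⇒ P(r−g) = D₀(1+g) ⇒ g(P+D₀) = P·r − D₀
g = (P·r − D₀)/(P + D₀) = (€387,386.64×0.111 − €17,000.00) / (€387,386.64 + €17,000.00) = 0.064295

6.43%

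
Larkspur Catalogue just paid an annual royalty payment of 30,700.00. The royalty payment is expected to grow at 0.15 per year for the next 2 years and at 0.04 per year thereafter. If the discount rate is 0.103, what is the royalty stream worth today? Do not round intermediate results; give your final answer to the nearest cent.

616284.09

D_1 = 35305.00000
D_2 = 40600.75000
Terminal value at year 2: TV = D_2×(1+g_2)/(r−g_2) = 42224.78000/0.063 = 670234.60317
P_0 = D_1/(1+r)^1 + D_2/(1+r)^2 + TV/(1+r)^2
    = 32008.15956 + 33372.06120 + 550903.86737 = 616284.08813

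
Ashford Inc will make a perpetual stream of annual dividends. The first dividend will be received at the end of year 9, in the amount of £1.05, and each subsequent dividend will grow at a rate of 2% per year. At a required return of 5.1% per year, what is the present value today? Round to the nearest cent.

£22.75

Value at end of year 8: C₁ / (r − g) = £1.05 / (0.051 − 0.02) = £33.8710
Discount to today: PV = £33.8710 / (1 + 0.051)^8 = £33.8710 / 1.488750 = £22.75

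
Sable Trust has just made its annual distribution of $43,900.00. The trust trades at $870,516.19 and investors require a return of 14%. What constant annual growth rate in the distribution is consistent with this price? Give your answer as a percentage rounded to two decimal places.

P = D₀(1+g)/(r−g) ⇒ P(r−g) = D₀(1+g) ⇒ g(P+D₀) = P·r − D₀
g = (P·r − D₀)/(P + D₀) = ($870,516.19×0.14 − $43,900.00) / ($870,516.19 + $43,900.00) = 0.085270

8.53%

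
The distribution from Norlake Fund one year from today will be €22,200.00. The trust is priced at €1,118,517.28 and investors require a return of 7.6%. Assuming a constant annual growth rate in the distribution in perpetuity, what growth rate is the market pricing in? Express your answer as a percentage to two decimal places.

5.62%

P = D₁/(r−g) ⇒ g = r − D₁/P = 0.076 − €22,200.00/€1,118,517.28 = 0.056152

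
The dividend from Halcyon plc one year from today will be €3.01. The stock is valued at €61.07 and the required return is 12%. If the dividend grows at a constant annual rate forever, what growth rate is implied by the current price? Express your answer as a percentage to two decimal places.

P = D₁/(r−g) ⇒ g = r − D₁/P = 0.12 − €3.01/€61.07 = 0.070712

7.07%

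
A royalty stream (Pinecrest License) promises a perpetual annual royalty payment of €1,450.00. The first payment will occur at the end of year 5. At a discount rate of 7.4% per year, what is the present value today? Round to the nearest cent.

€14727.17

Value at end of year 4: C / r = €1,450.00 / 0.074 = €19,594.5946
Discount to today: PV = €19,594.5946 / (1 + 0.074)^4 = €19,594.5946 / 1.330507 = €14,727.17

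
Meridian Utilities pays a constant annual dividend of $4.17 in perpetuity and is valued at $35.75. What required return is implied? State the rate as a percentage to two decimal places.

11.66%

P = C/r ⇒ r = C/P = $4.17/$35.75 = 0.116643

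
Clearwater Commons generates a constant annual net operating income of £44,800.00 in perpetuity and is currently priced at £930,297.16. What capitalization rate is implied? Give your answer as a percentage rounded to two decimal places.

P = C/r ⇒ r = C/P = £44,800.00/£930,297.16 = 0.048157

4.82%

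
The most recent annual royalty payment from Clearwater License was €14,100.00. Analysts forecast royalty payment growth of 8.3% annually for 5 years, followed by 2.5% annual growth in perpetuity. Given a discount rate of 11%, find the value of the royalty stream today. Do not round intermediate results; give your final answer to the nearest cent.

D_1 = 15270.30000
D_2 = 16537.73490
D_3 = 17910.36690
D_4 = 19396.92735
D_5 = 21006.87232
Terminal value at year 5: TV = D_5×(1+g_2)/(r−g_2) = 21532.04413/0.085 = 253318.16620
P_0 = D_1/(1+r)^1 + D_2/(1+r)^2 + D_3/(1+r)^3 + D_4/(1+r)^4 + D_5/(1+r)^5 + TV/(1+r)^5
    = 13757.02703 + 13422.39664 + 13095.90591 + 12777.35685 + 12466.55628 + 150332.00215 = 215851.24486

€215851.24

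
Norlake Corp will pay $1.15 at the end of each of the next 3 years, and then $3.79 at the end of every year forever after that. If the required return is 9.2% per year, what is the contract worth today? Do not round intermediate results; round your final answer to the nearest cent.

PV of 3-year annuity: $1.15 × [1 − (1+0.092)^−3] / 0.092 = 2.90064
Perpetuity value at year 3: $3.79 / 0.092 = 41.19565
PV of perpetuity: 41.19565 / (1+0.092)^3 = 31.63614
Total PV = 2.90064 + 31.63614 = 34.53678

$34.54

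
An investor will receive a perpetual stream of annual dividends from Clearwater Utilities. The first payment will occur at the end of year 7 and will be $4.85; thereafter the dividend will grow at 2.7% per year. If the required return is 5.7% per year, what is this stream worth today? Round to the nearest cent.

Value at end of year 6: C₁ / (r − g) = $4.85 / (0.057 − 0.027) = $161.6667
Discount to today: PV = $161.6667 / (1 + 0.057)^6 = $161.6667 / 1.394601 = $115.92

$115.92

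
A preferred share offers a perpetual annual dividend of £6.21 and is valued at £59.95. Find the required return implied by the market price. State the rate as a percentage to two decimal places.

10.36%

P = C/r ⇒ r = C/P = £6.21/£59.95 = 0.103586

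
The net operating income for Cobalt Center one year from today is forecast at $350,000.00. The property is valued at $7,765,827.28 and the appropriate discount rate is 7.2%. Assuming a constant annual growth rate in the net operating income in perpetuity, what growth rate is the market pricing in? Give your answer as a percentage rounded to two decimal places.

P = D₁/(r−g) ⇒ g = r − D₁/P = 0.072 − $350,000.00/$7,765,827.28 = 0.026931

2.69%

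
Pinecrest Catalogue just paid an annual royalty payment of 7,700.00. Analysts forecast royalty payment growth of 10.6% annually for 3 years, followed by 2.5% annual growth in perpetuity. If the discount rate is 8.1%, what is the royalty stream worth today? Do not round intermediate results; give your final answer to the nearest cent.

175128.68

D_1 = 8516.20000
D_2 = 9418.91720
D_3 = 10417.32242
Terminal value at year 3: TV = D_3×(1+g_2)/(r−g_2) = 10677.75548/0.056 = 190674.20507
P_0 = D_1/(1+r)^1 + D_2/(1+r)^2 + D_3/(1+r)^3 + TV/(1+r)^3
    = 7878.07586 + 8060.27002 + 8246.67775 + 150943.65523 = 175128.67886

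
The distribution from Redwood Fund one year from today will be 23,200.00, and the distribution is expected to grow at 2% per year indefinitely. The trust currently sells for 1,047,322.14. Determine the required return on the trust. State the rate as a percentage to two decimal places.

4.22%

P = D₁/(r − g) ⇒ r = D₁/P + g = 23,200.0000/1,047,322.14 + 0.02 = 0.022152 + 0.02 = 0.042152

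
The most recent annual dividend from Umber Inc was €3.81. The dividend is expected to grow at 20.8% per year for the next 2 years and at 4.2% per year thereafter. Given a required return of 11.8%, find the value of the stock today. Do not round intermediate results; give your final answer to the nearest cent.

€69.55

D_1 = 4.60248
D_2 = 5.55980
Terminal value at year 2: TV = D_2×(1+g_2)/(r−g_2) = 5.79331/0.076 = 76.22773
P_0 = D_1/(1+r)^1 + D_2/(1+r)^2 + TV/(1+r)^2
    = 4.11671 + 4.44811 + 60.98589 = 69.55071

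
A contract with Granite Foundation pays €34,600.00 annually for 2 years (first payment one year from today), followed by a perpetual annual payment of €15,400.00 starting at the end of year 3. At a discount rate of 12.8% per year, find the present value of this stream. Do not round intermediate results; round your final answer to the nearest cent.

PV of 2-year annuity: €34,600.00 × [1 − (1+0.128)^−2] / 0.128 = 57866.80750
Perpetuity value at year 2: €15,400.00 / 0.128 = 120312.50000
PV of perpetuity: 120312.50000 / (1+0.128)^2 = 94556.75331
Total PV = 57866.80750 + 94556.75331 = 152423.56081

€152423.56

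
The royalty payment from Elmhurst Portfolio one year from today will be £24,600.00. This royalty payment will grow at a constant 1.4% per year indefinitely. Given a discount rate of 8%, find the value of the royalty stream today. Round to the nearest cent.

£372727.27

Growing perpetuity: P = D₁ / (r − g) = £24,600.0000 / (0.08 − 0.014) = £372,727.27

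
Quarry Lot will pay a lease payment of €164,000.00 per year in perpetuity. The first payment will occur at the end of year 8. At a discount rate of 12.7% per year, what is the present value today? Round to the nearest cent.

€559207.15

Value at end of year 7: C / r = €164,000.00 / 0.127 = €1,291,338.5827
Discount to today: PV = €1,291,338.5827 / (1 + 0.127)^7 = €1,291,338.5827 / 2.309231 = €559,207.15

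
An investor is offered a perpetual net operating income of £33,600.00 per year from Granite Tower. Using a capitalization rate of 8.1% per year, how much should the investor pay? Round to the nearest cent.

Level perpetuity: PV = C / r = £33,600.00 / 0.081 = £414,814.81

£414814.81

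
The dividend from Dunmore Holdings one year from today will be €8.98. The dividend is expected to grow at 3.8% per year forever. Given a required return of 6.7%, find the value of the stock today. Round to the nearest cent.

Growing perpetuity: P = D₁ / (r − g) = €8.9800 / (0.067 − 0.038) = €309.66

€309.66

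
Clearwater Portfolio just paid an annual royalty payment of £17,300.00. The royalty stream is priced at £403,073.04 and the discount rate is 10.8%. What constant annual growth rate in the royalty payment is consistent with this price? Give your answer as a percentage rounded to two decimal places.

6.24%

P = D₀(1+g)/(r−g) ⇒ P(r−g) = D₀(1+g) ⇒ g(P+D₀) = P·r − D₀
g = (P·r − D₀)/(P + D₀) = (£403,073.04×0.108 − £17,300.00) / (£403,073.04 + £17,300.00) = 0.062401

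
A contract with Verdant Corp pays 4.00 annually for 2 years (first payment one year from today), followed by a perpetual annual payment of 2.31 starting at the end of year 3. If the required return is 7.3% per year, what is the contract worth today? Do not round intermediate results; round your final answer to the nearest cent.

PV of 2-year annuity: 4.00 × [1 − (1+0.073)^−2] / 0.073 = 7.20211
Perpetuity value at year 2: 2.31 / 0.073 = 31.64384
PV of perpetuity: 31.64384 / (1+0.073)^2 = 27.48462
Total PV = 7.20211 + 27.48462 = 34.68673

34.69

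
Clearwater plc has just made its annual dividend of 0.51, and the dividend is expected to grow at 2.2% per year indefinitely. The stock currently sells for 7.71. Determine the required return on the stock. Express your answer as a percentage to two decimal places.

D₁ = 0.51 × 1.022 = 0.5212
P = D₁/(r − g) ⇒ r = D₁/P + g = 0.5212/7.71 + 0.022 = 0.067603 + 0.022 = 0.089603

8.96%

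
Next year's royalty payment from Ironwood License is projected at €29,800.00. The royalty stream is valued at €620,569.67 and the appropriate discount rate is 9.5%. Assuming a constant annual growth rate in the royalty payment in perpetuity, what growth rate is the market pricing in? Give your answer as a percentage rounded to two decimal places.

4.70%

P = D₁/(r−g) ⇒ g = r − D₁/P = 0.095 − €29,800.00/€620,569.67 = 0.046980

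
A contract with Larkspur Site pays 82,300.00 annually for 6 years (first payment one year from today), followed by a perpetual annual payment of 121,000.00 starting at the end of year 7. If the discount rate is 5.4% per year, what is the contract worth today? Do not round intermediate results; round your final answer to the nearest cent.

PV of 6-year annuity: 82,300.00 × [1 − (1+0.054)^−6] / 0.054 = 412438.56732
Perpetuity value at year 6: 121,000.00 / 0.054 = 2240740.74074
PV of perpetuity: 2240740.74074 / (1+0.054)^6 = 1634360.83011
Total PV = 412438.56732 + 1634360.83011 = 2046799.39742

2046799.40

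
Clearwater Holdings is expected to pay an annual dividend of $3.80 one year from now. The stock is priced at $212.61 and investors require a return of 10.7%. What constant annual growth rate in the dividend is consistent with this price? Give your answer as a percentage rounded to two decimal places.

P = D₁/(r−g) ⇒ g = r − D₁/P = 0.107 − $3.80/$212.61 = 0.089127

8.91%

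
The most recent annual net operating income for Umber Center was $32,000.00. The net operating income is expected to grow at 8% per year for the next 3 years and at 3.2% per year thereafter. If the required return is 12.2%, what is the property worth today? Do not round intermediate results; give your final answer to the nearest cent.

$416240.67

D_1 = 34560.00000
D_2 = 37324.80000
D_3 = 40310.78400
Terminal value at year 3: TV = D_3×(1+g_2)/(r−g_2) = 41600.72909/0.09 = 462230.32320
P_0 = D_1/(1+r)^1 + D_2/(1+r)^2 + D_3/(1+r)^3 + TV/(1+r)^3
    = 30802.13904 + 29649.11779 + 28539.25777 + 327250.15571 = 416240.67031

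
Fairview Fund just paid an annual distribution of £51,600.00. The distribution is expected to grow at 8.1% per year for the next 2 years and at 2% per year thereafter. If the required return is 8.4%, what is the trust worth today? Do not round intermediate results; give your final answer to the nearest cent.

D_1 = 55779.60000
D_2 = 60297.74760
Terminal value at year 2: TV = D_2×(1+g_2)/(r−g_2) = 61503.70255/0.064 = 960995.35238
P_0 = D_1/(1+r)^1 + D_2/(1+r)^2 + TV/(1+r)^2
    = 51457.19557 + 51314.78636 + 817829.40760 = 920601.38953

£920601.39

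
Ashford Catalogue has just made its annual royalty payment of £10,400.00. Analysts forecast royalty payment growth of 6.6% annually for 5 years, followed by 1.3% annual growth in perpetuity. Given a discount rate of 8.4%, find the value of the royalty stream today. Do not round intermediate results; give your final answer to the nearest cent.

D_1 = 11086.40000
D_2 = 11818.10240
D_3 = 12598.09716
D_4 = 13429.57157
D_5 = 14315.92329
Terminal value at year 5: TV = D_5×(1+g_2)/(r−g_2) = 14502.03030/0.071 = 204253.94785
P_0 = D_1/(1+r)^1 + D_2/(1+r)^2 + D_3/(1+r)^3 + D_4/(1+r)^4 + D_5/(1+r)^5 + TV/(1+r)^5
    = 10227.30627 + 10057.48015 + 9890.47403 + 9726.24106 + 9564.73521 + 136465.87003 = 185932.10677

£185932.11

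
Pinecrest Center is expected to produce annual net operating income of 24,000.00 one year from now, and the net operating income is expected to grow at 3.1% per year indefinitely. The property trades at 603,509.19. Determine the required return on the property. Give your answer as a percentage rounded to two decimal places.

7.08%

P = D₁/(r − g) ⇒ r = D₁/P + g = 24,000.0000/603,509.19 + 0.031 = 0.039767 + 0.031 = 0.070767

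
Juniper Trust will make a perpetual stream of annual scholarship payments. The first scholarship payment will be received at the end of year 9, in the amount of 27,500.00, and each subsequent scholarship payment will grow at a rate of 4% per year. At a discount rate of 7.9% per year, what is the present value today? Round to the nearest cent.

Value at end of year 8: C₁ / (r − g) = 27,500.00 / (0.079 − 0.04) = 705,128.2051
Discount to today: PV = 705,128.2051 / (1 + 0.079)^8 = 705,128.2051 / 1.837264 = 383,792.54

383792.54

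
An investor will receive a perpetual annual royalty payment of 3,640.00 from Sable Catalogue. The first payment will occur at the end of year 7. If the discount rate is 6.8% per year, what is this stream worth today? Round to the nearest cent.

Value at end of year 6: C / r = 3,640.00 / 0.068 = 53,529.4118
Discount to today: PV = 53,529.4118 / (1 + 0.068)^6 = 53,529.4118 / 1.483978 = 36,071.56

36071.56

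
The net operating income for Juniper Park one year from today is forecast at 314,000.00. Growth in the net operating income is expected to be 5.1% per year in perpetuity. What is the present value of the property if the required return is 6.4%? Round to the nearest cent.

24153846.15

Growing perpetuity: P = D₁ / (r − g) = 314,000.0000 / (0.064 − 0.051) = 24,153,846.15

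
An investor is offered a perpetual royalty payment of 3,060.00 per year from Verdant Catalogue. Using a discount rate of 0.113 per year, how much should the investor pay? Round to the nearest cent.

27079.65

Level perpetuity: PV = C / r = 3,060.00 / 0.113 = 27,079.65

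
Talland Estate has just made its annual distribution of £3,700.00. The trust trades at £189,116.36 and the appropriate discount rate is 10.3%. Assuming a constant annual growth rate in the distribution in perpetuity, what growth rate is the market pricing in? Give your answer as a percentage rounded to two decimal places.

P = D₀(1+g)/(r−g) ⇒ P(r−g) = D₀(1+g) ⇒ g(P+D₀) = P·r − D₀
g = (P·r − D₀)/(P + D₀) = (£189,116.36×0.103 − £3,700.00) / (£189,116.36 + £3,700.00) = 0.081834

8.18%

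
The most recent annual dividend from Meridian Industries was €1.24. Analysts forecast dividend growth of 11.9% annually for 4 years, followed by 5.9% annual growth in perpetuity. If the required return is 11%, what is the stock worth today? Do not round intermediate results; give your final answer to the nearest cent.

D_1 = 1.38756
D_2 = 1.55268
D_3 = 1.73745
D_4 = 1.94420
Terminal value at year 4: TV = D_4×(1+g_2)/(r−g_2) = 2.05891/0.051 = 40.37084
P_0 = D_1/(1+r)^1 + D_2/(1+r)^2 + D_3/(1+r)^3 + D_4/(1+r)^4 + TV/(1+r)^4
    = 1.25005 + 1.26019 + 1.27041 + 1.28071 + 26.59352 = 31.65488

€31.65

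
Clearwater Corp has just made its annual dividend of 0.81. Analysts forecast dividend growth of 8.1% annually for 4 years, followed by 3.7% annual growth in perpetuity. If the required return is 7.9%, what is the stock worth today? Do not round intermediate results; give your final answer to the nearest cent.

23.40

D_1 = 0.87561
D_2 = 0.94653
D_3 = 1.02320
D_4 = 1.10608
Terminal value at year 4: TV = D_4×(1+g_2)/(r−g_2) = 1.14701/0.042 = 27.30972
P_0 = D_1/(1+r)^1 + D_2/(1+r)^2 + D_3/(1+r)^3 + D_4/(1+r)^4 + TV/(1+r)^4
    = 0.81150 + 0.81301 + 0.81451 + 0.81602 + 20.14798 = 23.40302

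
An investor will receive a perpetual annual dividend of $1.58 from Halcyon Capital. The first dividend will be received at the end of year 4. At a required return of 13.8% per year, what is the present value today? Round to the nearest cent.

$7.77

Value at end of year 3: C / r = $1.58 / 0.138 = $11.4493
Discount to today: PV = $11.4493 / (1 + 0.138)^3 = $11.4493 / 1.473760 = $7.77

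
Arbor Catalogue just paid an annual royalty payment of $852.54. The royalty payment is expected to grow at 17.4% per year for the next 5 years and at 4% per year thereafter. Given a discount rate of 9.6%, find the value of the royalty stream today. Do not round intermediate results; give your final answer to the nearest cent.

D_1 = 1000.88196
D_2 = 1175.03542
D_3 = 1379.49158
D_4 = 1619.52312
D_5 = 1901.32014
Terminal value at year 5: TV = D_5×(1+g_2)/(r−g_2) = 1977.37295/0.056 = 35310.23122
P_0 = D_1/(1+r)^1 + D_2/(1+r)^2 + D_3/(1+r)^3 + D_4/(1+r)^4 + D_5/(1+r)^5 + TV/(1+r)^5
    = 913.21347 + 978.20494 + 1047.82171 + 1122.39296 + 1202.27130 + 22327.89549 = 27591.79987

$27591.80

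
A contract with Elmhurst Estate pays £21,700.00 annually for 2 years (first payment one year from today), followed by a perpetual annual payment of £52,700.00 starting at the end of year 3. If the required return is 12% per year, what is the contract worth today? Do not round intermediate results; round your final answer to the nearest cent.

£386775.09

PV of 2-year annuity: £21,700.00 × [1 − (1+0.12)^−2] / 0.12 = 36674.10714
Perpetuity value at year 2: £52,700.00 / 0.12 = 439166.66667
PV of perpetuity: 439166.66667 / (1+0.12)^2 = 350100.97789
Total PV = 36674.10714 + 350100.97789 = 386775.08503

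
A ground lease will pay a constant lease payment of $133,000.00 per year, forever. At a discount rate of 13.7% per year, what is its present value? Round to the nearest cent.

Level perpetuity: PV = C / r = $133,000.00 / 0.137 = $970,802.92

$970802.92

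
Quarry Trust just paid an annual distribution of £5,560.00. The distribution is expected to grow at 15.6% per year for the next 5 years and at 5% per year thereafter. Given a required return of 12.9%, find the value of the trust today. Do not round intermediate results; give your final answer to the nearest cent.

£113027.30

D_1 = 6427.36000
D_2 = 7430.02816
D_3 = 8589.11255
D_4 = 9929.01411
D_5 = 11477.94031
Terminal value at year 5: TV = D_5×(1+g_2)/(r−g_2) = 12051.83733/0.079 = 152554.90289
P_0 = D_1/(1+r)^1 + D_2/(1+r)^2 + D_3/(1+r)^3 + D_4/(1+r)^4 + D_5/(1+r)^5 + TV/(1+r)^5
    = 5692.96723 + 5829.11436 + 5968.51745 + 6111.25436 + 6257.40482 + 83168.03875 = 113027.29697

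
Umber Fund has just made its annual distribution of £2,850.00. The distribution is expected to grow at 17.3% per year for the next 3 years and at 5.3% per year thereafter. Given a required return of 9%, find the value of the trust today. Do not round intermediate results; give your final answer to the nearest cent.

D_1 = 3343.05000
D_2 = 3921.39765
D_3 = 4599.79944
Terminal value at year 3: TV = D_3×(1+g_2)/(r−g_2) = 4843.58881/0.037 = 130907.80578
P_0 = D_1/(1+r)^1 + D_2/(1+r)^2 + D_3/(1+r)^3 + TV/(1+r)^3
    = 3067.01835 + 3300.56195 + 3551.88914 + 101084.84504 = 111004.31447

£111004.31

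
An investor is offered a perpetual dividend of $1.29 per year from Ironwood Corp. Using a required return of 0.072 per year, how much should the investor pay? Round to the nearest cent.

Level perpetuity: PV = C / r = $1.29 / 0.072 = $17.92

$17.92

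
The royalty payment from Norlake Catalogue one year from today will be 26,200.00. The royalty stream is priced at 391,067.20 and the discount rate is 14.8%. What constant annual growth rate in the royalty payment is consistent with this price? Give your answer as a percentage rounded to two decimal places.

8.10%

P = D₁/(r−g) ⇒ g = r − D₁/P = 0.148 − 26,200.00/391,067.20 = 0.081004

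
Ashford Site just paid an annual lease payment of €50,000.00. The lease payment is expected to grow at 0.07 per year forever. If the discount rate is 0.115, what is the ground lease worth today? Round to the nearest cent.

D₁ = D₀ × (1 + g) = €50,000.00 × 1.07 = €53,500.0000
Growing perpetuity: P = D₁ / (r − g) = €53,500.0000 / (0.115 − 0.07) = €1,188,888.89

€1188888.89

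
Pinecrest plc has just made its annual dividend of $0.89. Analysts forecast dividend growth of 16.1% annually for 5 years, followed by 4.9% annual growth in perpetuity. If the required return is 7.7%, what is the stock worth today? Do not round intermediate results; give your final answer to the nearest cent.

D_1 = 1.03329
D_2 = 1.19965
D_3 = 1.39279
D_4 = 1.61703
D_5 = 1.87738
Terminal value at year 5: TV = D_5×(1+g_2)/(r−g_2) = 1.96937/0.028 = 70.33453
P_0 = D_1/(1+r)^1 + D_2/(1+r)^2 + D_3/(1+r)^3 + D_4/(1+r)^4 + D_5/(1+r)^5 + TV/(1+r)^5
    = 0.95942 + 1.03424 + 1.11491 + 1.20187 + 1.29560 + 48.53891 = 54.14495

$54.14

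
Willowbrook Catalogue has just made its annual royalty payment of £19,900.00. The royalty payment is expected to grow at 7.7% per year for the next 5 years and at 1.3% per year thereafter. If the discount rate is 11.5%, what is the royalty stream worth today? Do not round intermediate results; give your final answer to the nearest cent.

£255952.85

D_1 = 21432.30000
D_2 = 23082.58710
D_3 = 24859.94631
D_4 = 26774.16217
D_5 = 28835.77266
Terminal value at year 5: TV = D_5×(1+g_2)/(r−g_2) = 29210.63770/0.102 = 286378.80102
P_0 = D_1/(1+r)^1 + D_2/(1+r)^2 + D_3/(1+r)^3 + D_4/(1+r)^4 + D_5/(1+r)^5 + TV/(1+r)^5
    = 19221.79372 + 18566.70120 + 17933.93470 + 17322.73334 + 16732.36216 + 166175.32223 = 255952.84735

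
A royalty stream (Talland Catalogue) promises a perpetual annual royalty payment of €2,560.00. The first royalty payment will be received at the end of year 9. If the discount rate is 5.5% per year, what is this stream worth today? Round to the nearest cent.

€30328.97

Value at end of year 8: C / r = €2,560.00 / 0.055 = €46,545.4545
Discount to today: PV = €46,545.4545 / (1 + 0.055)^8 = €46,545.4545 / 1.534687 = €30,328.97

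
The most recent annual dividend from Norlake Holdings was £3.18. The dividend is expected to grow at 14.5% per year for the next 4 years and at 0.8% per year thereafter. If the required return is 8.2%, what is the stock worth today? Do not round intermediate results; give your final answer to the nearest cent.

£69.00

D_1 = 3.64110
D_2 = 4.16906
D_3 = 4.77357
D_4 = 5.46574
Terminal value at year 4: TV = D_4×(1+g_2)/(r−g_2) = 5.50947/0.074 = 74.45226
P_0 = D_1/(1+r)^1 + D_2/(1+r)^2 + D_3/(1+r)^3 + D_4/(1+r)^4 + TV/(1+r)^4
    = 3.36516 + 3.56110 + 3.76844 + 3.98786 + 54.32114 = 69.00369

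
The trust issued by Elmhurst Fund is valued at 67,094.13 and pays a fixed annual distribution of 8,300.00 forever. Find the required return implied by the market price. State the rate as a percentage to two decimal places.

P = C/r ⇒ r = C/P = 8,300.00/67,094.13 = 0.123707

12.37%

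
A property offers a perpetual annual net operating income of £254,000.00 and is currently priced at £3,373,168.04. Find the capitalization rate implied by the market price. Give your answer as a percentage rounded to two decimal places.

7.53%

P = C/r ⇒ r = C/P = £254,000.00/£3,373,168.04 = 0.075300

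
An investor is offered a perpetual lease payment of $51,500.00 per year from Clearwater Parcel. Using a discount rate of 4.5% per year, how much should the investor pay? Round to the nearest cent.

$1144444.44

Level perpetuity: PV = C / r = $51,500.00 / 0.045 = $1,144,444.44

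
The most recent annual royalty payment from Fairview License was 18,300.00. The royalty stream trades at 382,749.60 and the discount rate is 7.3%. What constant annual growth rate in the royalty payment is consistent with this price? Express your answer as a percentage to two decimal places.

P = D₀(1+g)/(r−g) ⇒ P(r−g) = D₀(1+g) ⇒ g(P+D₀) = P·r − D₀
g = (P·r − D₀)/(P + D₀) = (382,749.60×0.073 − 18,300.00) / (382,749.60 + 18,300.00) = 0.024039

2.40%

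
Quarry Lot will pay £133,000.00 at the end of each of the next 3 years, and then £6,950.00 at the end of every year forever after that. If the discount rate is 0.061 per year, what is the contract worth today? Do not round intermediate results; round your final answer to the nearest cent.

£450245.17

PV of 3-year annuity: £133,000.00 × [1 − (1+0.061)^−3] / 0.061 = 354853.85824
Perpetuity value at year 3: £6,950.00 / 0.061 = 113934.42623
PV of perpetuity: 113934.42623 / (1+0.061)^3 = 95391.31108
Total PV = 354853.85824 + 95391.31108 = 450245.16932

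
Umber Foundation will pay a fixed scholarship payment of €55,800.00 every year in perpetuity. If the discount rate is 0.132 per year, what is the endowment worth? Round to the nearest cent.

Level perpetuity: PV = C / r = €55,800.00 / 0.132 = €422,727.27

€422727.27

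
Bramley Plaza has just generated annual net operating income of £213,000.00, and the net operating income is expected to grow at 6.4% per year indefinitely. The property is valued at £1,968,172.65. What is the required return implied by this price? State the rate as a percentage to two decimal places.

17.91%

D₁ = £213,000.00 × 1.064 = £226,632.0000
P = D₁/(r − g) ⇒ r = D₁/P + g = £226,632.0000/£1,968,172.65 + 0.064 = 0.115148 + 0.064 = 0.179148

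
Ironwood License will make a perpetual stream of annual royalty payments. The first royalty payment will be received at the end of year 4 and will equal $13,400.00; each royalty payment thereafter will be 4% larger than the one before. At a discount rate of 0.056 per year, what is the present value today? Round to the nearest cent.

$711202.15

Value at end of year 3: C₁ / (r − g) = $13,400.00 / (0.056 − 0.04) = $837,500.0000
Discount to today: PV = $837,500.0000 / (1 + 0.056)^3 = $837,500.0000 / 1.177584 = $711,202.15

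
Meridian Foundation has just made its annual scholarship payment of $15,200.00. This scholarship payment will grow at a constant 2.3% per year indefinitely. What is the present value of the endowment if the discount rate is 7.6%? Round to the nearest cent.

$293388.68

D₁ = D₀ × (1 + g) = $15,200.00 × 1.023 = $15,549.6000
Growing perpetuity: P = D₁ / (r − g) = $15,549.6000 / (0.076 − 0.023) = $293,388.68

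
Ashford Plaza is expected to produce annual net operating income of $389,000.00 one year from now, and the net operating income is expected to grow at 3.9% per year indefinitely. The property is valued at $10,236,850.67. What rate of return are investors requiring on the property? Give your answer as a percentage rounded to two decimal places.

P = D₁/(r − g) ⇒ r = D₁/P + g = $389,000.0000/$10,236,850.67 + 0.039 = 0.038000 + 0.039 = 0.077000

7.70%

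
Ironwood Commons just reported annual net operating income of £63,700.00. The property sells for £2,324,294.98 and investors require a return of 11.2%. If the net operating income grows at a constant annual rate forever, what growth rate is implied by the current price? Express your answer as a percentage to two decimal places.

P = D₀(1+g)/(r−g) ⇒ P(r−g) = D₀(1+g) ⇒ g(P+D₀) = P·r − D₀
g = (P·r − D₀)/(P + D₀) = (£2,324,294.98×0.112 − £63,700.00) / (£2,324,294.98 + £63,700.00) = 0.082337

8.23%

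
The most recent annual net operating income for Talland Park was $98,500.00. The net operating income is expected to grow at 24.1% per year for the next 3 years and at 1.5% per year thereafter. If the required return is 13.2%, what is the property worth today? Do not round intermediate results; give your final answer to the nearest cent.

$1482029.20

D_1 = 122238.50000
D_2 = 151697.97850
D_3 = 188257.19132
Terminal value at year 3: TV = D_3×(1+g_2)/(r−g_2) = 191081.04919/0.117 = 1633171.36058
P_0 = D_1/(1+r)^1 + D_2/(1+r)^2 + D_3/(1+r)^3 + TV/(1+r)^3
    = 107984.54064 + 118382.34534 + 129781.35210 + 1125880.96048 = 1482029.19856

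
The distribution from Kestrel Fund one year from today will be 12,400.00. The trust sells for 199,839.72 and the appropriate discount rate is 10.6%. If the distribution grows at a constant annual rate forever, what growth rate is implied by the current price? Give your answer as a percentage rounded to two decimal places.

4.40%

P = D₁/(r−g) ⇒ g = r − D₁/P = 0.106 − 12,400.00/199,839.72 = 0.043950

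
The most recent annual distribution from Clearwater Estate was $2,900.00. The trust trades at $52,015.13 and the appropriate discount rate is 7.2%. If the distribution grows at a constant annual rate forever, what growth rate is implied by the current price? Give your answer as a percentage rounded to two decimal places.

P = D₀(1+g)/(r−g) ⇒ P(r−g) = D₀(1+g) ⇒ g(P+D₀) = P·r − D₀
g = (P·r − D₀)/(P + D₀) = ($52,015.13×0.072 − $2,900.00) / ($52,015.13 + $2,900.00) = 0.015389

1.54%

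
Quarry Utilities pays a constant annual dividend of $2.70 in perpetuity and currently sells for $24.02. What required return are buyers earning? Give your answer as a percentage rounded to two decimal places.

P = C/r ⇒ r = C/P = $2.70/$24.02 = 0.112406

11.24%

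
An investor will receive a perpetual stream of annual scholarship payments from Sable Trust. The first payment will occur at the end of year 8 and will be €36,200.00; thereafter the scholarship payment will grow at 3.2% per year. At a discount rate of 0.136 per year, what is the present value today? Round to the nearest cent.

Value at end of year 7: C₁ / (r − g) = €36,200.00 / (0.136 − 0.032) = €348,076.9231
Discount to today: PV = €348,076.9231 / (1 + 0.136)^7 = €348,076.9231 / 2.441453 = €142,569.59

€142569.59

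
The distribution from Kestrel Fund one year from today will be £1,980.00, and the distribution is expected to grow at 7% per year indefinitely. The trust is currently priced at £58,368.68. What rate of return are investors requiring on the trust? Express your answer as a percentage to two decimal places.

P = D₁/(r − g) ⇒ r = D₁/P + g = £1,980.0000/£58,368.68 + 0.07 = 0.033922 + 0.07 = 0.103922

10.39%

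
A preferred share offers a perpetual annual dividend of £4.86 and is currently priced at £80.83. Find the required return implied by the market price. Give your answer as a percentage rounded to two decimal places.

6.01%

P = C/r ⇒ r = C/P = £4.86/£80.83 = 0.060126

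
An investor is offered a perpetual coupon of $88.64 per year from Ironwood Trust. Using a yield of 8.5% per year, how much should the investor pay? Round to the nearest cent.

$1042.82

Level perpetuity: PV = C / r = $88.64 / 0.085 = $1,042.82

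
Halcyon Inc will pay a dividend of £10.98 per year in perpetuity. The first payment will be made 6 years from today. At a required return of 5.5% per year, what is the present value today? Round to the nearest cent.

£152.75

Value at end of year 5: C / r = £10.98 / 0.055 = £199.6364
Discount to today: PV = £199.6364 / (1 + 0.055)^5 = £199.6364 / 1.306960 = £152.75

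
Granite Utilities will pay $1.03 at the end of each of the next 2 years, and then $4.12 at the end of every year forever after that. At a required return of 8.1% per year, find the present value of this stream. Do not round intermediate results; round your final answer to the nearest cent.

PV of 2-year annuity: $1.03 × [1 − (1+0.081)^−2] / 0.081 = 1.83425
Perpetuity value at year 2: $4.12 / 0.081 = 50.86420
PV of perpetuity: 50.86420 / (1+0.081)^2 = 43.52721
Total PV = 1.83425 + 43.52721 = 45.36146

$45.36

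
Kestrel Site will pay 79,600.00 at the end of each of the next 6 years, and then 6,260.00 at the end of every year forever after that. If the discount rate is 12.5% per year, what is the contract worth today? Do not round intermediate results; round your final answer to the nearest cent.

PV of 6-year annuity: 79,600.00 × [1 − (1+0.125)^−6] / 0.125 = 322685.54666
Perpetuity value at year 6: 6,260.00 / 0.125 = 50080.00000
PV of perpetuity: 50080.00000 / (1+0.125)^6 = 24702.97083
Total PV = 322685.54666 + 24702.97083 = 347388.51748

347388.52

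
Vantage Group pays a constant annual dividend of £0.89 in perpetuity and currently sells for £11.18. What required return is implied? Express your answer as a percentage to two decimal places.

7.96%

P = C/r ⇒ r = C/P = £0.89/£11.18 = 0.079606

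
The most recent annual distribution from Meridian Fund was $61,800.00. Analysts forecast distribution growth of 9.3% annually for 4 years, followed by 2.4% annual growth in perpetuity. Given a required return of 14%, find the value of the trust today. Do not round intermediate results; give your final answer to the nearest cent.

D_1 = 67547.40000
D_2 = 73829.30820
D_3 = 80695.43386
D_4 = 88200.10921
Terminal value at year 4: TV = D_4×(1+g_2)/(r−g_2) = 90316.91183/0.116 = 778594.06753
P_0 = D_1/(1+r)^1 + D_2/(1+r)^2 + D_3/(1+r)^3 + D_4/(1+r)^4 + TV/(1+r)^4
    = 59252.10526 + 56809.25531 + 54467.11934 + 52221.54513 + 460990.19146 = 683740.21650

$683740.22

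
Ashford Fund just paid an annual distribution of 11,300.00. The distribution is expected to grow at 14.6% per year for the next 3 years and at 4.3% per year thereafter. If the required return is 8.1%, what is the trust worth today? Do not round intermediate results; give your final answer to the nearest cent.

D_1 = 12949.80000
D_2 = 14840.47080
D_3 = 17007.17954
Terminal value at year 3: TV = D_3×(1+g_2)/(r−g_2) = 17738.48826/0.038 = 466802.32255
P_0 = D_1/(1+r)^1 + D_2/(1+r)^2 + D_3/(1+r)^3 + TV/(1+r)^3
    = 11979.46346 + 12699.78272 + 13463.41443 + 369535.29614 = 407677.95676

407677.96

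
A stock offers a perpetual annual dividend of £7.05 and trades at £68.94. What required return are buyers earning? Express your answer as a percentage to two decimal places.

P = C/r ⇒ r = C/P = £7.05/£68.94 = 0.102263

10.23%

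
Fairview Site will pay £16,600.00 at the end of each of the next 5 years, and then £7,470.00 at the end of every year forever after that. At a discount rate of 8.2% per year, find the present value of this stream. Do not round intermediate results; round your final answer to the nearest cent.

PV of 5-year annuity: £16,600.00 × [1 − (1+0.082)^−5] / 0.082 = 65931.07845
Perpetuity value at year 5: £7,470.00 / 0.082 = 91097.56098
PV of perpetuity: 91097.56098 / (1+0.082)^5 = 61428.57567
Total PV = 65931.07845 + 61428.57567 = 127359.65412

£127359.65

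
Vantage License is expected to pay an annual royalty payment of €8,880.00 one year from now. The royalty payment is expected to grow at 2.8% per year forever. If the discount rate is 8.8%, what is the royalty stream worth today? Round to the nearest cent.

Growing perpetuity: P = D₁ / (r − g) = €8,880.0000 / (0.088 − 0.028) = €148,000.00

€148000.00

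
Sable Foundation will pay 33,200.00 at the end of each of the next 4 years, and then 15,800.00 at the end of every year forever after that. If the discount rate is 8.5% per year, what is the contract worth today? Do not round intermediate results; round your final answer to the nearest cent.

242877.73

PV of 4-year annuity: 33,200.00 × [1 − (1+0.085)^−4] / 0.085 = 108749.80897
Perpetuity value at year 4: 15,800.00 / 0.085 = 185882.35294
PV of perpetuity: 185882.35294 / (1+0.085)^4 = 134127.92578
Total PV = 108749.80897 + 134127.92578 = 242877.73475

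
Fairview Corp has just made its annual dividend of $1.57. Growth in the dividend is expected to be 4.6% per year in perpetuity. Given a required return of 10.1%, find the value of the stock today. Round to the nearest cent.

D₁ = D₀ × (1 + g) = $1.57 × 1.046 = $1.6422
Growing perpetuity: P = D₁ / (r − g) = $1.6422 / (0.101 − 0.046) = $29.86

$29.86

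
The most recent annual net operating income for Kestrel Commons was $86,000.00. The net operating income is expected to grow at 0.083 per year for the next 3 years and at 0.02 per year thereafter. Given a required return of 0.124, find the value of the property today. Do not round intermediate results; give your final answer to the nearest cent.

$994118.40

D_1 = 93138.00000
D_2 = 100868.45400
D_3 = 109240.53568
Terminal value at year 3: TV = D_3×(1+g_2)/(r−g_2) = 111425.34640/0.104 = 1071397.56150
P_0 = D_1/(1+r)^1 + D_2/(1+r)^2 + D_3/(1+r)^3 + TV/(1+r)^3
    = 82862.98932 + 79840.40697 + 76928.07896 + 754486.92827 = 994118.40353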